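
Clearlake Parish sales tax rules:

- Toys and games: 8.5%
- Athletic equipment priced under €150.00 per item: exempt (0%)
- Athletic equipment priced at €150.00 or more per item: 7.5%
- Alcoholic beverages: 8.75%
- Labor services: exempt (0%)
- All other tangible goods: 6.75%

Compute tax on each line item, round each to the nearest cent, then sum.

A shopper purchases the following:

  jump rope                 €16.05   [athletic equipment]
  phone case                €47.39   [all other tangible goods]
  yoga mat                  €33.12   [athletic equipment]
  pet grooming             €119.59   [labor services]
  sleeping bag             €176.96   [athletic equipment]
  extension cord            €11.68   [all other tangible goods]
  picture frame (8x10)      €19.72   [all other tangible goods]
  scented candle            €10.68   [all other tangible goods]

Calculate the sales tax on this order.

€19.31

Jump rope €16.05: athletic equipment, under €150.00 → 0% → €0.00
Phone case €47.39: all other tangible goods → 6.75% → €3.20
Yoga mat €33.12: athletic equipment, under €150.00 → 0% → €0.00
Pet grooming €119.59: labor services → 0% → €0.00
Sleeping bag €176.96: athletic equipment, €150.00 or more → 7.5% → €13.27
Extension cord €11.68: all other tangible goods → 6.75% → €0.79
Picture frame (8x10) €19.72: all other tangible goods → 6.75% → €1.33
Scented candle €10.68: all other tangible goods → 6.75% → €0.72
Total tax = €3.20 + €13.27 + €0.79 + €1.33 + €0.72 = €19.31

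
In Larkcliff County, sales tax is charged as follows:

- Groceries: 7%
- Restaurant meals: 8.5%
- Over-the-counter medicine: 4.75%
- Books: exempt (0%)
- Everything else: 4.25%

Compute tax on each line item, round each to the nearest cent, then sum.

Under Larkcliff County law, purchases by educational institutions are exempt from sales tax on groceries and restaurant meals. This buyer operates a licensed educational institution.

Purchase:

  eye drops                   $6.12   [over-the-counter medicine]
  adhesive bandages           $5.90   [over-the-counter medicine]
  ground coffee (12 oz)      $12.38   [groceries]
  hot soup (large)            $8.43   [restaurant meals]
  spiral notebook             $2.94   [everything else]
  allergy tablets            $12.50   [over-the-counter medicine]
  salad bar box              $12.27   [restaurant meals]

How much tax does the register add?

$1.28

Eye drops $6.12: over-the-counter medicine → 4.75% → $0.29
Adhesive bandages $5.90: over-the-counter medicine → 4.75% → $0.28
Ground coffee (12 oz) $12.38: groceries, buyer-exempt → 0% → $0.00
Hot soup (large) $8.43: restaurant meals, buyer-exempt → 0% → $0.00
Spiral notebook $2.94: everything else → 4.25% → $0.12
Allergy tablets $12.50: over-the-counter medicine → 4.75% → $0.59
Salad bar box $12.27: restaurant meals, buyer-exempt → 0% → $0.00
Total tax = $0.29 + $0.28 + $0.12 + $0.59 = $1.28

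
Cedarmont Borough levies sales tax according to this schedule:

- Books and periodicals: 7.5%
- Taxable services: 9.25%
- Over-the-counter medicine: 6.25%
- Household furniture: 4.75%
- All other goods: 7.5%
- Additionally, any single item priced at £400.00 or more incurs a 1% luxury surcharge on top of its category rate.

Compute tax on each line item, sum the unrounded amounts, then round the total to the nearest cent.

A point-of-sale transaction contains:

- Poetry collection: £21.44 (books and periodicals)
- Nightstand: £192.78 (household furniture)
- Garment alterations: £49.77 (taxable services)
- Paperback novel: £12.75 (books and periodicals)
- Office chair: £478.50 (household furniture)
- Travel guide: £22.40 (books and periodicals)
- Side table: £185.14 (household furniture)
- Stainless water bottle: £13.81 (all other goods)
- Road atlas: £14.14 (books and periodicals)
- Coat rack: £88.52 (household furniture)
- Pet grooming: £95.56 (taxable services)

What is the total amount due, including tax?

£1244.26

Poetry collection £21.44: books and periodicals → 7.5% → £1.608
Nightstand £192.78: household furniture → 4.75% → £9.15705
Garment alterations £49.77: taxable services → 9.25% → £4.603725
Paperback novel £12.75: books and periodicals → 7.5% → £0.95625
Office chair £478.50: household furniture → 4.75% + 1% surcharge = 5.75% → £27.51375
Travel guide £22.40: books and periodicals → 7.5% → £1.68
Side table £185.14: household furniture → 4.75% → £8.79415
Stainless water bottle £13.81: all other goods → 7.5% → £1.03575
Road atlas £14.14: books and periodicals → 7.5% → £1.0605
Coat rack £88.52: household furniture → 4.75% → £4.2047
Pet grooming £95.56: taxable services → 9.25% → £8.8393
Subtotal = £1174.81; unrounded tax = £69.453175 → £69.45; total due = £1244.26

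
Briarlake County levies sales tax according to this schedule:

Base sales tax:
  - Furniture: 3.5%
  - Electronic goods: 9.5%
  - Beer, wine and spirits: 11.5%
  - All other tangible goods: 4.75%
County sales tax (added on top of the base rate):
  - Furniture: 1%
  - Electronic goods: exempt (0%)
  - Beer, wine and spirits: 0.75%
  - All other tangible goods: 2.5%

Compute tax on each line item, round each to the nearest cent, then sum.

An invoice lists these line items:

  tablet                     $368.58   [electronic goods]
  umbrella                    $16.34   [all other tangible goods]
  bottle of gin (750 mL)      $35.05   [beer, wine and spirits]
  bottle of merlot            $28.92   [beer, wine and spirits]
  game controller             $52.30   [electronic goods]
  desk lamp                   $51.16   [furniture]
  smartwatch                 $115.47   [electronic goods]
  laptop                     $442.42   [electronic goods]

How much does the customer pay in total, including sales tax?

Tablet $368.58: electronic goods → 9.5% + 0% county = 9.5% → $35.02
Umbrella $16.34: all other tangible goods → 4.75% + 2.5% county = 7.25% → $1.18
Bottle of gin (750 mL) $35.05: beer, wine and spirits → 11.5% + 0.75% county = 12.25% → $4.29
Bottle of merlot $28.92: beer, wine and spirits → 11.5% + 0.75% county = 12.25% → $3.54
Game controller $52.30: electronic goods → 9.5% + 0% county = 9.5% → $4.97
Desk lamp $51.16: furniture → 3.5% + 1% county = 4.5% → $2.30
Smartwatch $115.47: electronic goods → 9.5% + 0% county = 9.5% → $10.97
Laptop $442.42: electronic goods → 9.5% + 0% county = 9.5% → $42.03
Subtotal = $1110.24; tax = $104.30; total due = $1214.54

$1214.54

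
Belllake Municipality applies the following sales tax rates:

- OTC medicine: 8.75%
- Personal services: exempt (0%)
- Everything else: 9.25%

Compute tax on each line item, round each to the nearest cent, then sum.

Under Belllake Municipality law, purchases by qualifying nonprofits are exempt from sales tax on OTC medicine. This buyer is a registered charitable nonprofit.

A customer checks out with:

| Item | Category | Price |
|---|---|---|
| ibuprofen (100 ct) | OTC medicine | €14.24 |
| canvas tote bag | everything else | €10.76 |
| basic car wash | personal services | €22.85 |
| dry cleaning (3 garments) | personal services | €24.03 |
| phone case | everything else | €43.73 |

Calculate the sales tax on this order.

Ibuprofen (100 ct) €14.24: OTC medicine, buyer-exempt → 0% → €0.00
Canvas tote bag €10.76: everything else → 9.25% → €1.00
Basic car wash €22.85: personal services → 0% → €0.00
Dry cleaning (3 garments) €24.03: personal services → 0% → €0.00
Phone case €43.73: everything else → 9.25% → €4.05
Total tax = €1.00 + €4.05 = €5.05

€5.05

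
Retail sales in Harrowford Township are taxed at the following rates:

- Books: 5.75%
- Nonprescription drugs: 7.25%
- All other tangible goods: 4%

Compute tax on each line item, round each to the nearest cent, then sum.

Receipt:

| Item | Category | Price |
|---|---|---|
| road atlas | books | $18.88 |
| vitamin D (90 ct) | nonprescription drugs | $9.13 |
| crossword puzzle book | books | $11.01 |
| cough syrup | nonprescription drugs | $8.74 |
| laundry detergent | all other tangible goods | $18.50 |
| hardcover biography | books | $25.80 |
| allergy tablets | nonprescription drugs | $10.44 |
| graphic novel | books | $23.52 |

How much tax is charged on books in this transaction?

$4.55

Road atlas $18.88: books → 5.75% → $1.09
Crossword puzzle book $11.01: books → 5.75% → $0.63
Hardcover biography $25.80: books → 5.75% → $1.48
Graphic novel $23.52: books → 5.75% → $1.35
Tax on books = $1.09 + $0.63 + $1.48 + $1.35 = $4.55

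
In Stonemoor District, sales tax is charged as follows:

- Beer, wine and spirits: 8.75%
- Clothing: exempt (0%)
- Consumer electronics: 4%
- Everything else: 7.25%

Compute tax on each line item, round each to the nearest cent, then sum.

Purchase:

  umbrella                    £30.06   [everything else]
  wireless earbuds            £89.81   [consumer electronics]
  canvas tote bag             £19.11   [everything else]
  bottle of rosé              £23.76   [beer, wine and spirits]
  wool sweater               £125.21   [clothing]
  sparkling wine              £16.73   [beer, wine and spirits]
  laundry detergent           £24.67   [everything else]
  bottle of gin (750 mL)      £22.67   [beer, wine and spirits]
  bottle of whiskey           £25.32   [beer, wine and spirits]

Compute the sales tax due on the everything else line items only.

Umbrella £30.06: everything else → 7.25% → £2.18
Canvas tote bag £19.11: everything else → 7.25% → £1.39
Laundry detergent £24.67: everything else → 7.25% → £1.79
Tax on everything else = £2.18 + £1.39 + £1.79 = £5.36

£5.36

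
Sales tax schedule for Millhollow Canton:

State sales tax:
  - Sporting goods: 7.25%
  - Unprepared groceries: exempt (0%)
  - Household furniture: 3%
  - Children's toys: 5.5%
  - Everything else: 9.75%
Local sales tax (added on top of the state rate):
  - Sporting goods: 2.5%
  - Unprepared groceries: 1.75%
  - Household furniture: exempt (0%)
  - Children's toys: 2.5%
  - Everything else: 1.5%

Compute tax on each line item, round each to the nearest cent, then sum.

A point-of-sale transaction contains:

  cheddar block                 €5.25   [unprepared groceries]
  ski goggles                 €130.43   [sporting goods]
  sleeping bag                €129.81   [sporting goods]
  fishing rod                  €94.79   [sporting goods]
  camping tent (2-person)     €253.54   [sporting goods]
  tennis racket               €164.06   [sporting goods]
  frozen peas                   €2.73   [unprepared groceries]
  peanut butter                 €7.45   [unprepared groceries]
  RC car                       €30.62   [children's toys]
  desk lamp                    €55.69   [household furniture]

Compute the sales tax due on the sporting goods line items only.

Ski goggles €130.43: sporting goods → 7.25% + 2.5% local = 9.75% → €12.72
Sleeping bag €129.81: sporting goods → 7.25% + 2.5% local = 9.75% → €12.66
Fishing rod €94.79: sporting goods → 7.25% + 2.5% local = 9.75% → €9.24
Camping tent (2-person) €253.54: sporting goods → 7.25% + 2.5% local = 9.75% → €24.72
Tennis racket €164.06: sporting goods → 7.25% + 2.5% local = 9.75% → €16.00
Tax on sporting goods = €12.72 + €12.66 + €9.24 + €24.72 + €16.00 = €75.34

€75.34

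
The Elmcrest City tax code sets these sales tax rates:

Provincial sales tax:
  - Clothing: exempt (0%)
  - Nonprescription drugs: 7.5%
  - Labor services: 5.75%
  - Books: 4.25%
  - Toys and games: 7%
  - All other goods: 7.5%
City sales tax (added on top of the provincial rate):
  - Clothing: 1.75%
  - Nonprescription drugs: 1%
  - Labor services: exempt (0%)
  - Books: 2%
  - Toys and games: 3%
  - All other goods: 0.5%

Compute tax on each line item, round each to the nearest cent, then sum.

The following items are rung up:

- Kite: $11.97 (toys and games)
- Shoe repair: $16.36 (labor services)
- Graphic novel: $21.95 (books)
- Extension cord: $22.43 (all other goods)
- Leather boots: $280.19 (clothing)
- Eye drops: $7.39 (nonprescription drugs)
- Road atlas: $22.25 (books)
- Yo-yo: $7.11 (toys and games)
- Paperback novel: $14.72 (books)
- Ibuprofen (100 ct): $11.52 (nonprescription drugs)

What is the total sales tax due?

$14.83

Kite $11.97: toys and games → 7% + 3% city = 10% → $1.20
Shoe repair $16.36: labor services → 5.75% + 0% city = 5.75% → $0.94
Graphic novel $21.95: books → 4.25% + 2% city = 6.25% → $1.37
Extension cord $22.43: all other goods → 7.5% + 0.5% city = 8% → $1.79
Leather boots $280.19: clothing → 0% + 1.75% city = 1.75% → $4.90
Eye drops $7.39: nonprescription drugs → 7.5% + 1% city = 8.5% → $0.63
Road atlas $22.25: books → 4.25% + 2% city = 6.25% → $1.39
Yo-yo $7.11: toys and games → 7% + 3% city = 10% → $0.71
Paperback novel $14.72: books → 4.25% + 2% city = 6.25% → $0.92
Ibuprofen (100 ct) $11.52: nonprescription drugs → 7.5% + 1% city = 8.5% → $0.98
Total tax = $1.20 + $0.94 + $1.37 + $1.79 + $4.90 + $0.63 + $1.39 + $0.71 + $0.92 + $0.98 = $14.83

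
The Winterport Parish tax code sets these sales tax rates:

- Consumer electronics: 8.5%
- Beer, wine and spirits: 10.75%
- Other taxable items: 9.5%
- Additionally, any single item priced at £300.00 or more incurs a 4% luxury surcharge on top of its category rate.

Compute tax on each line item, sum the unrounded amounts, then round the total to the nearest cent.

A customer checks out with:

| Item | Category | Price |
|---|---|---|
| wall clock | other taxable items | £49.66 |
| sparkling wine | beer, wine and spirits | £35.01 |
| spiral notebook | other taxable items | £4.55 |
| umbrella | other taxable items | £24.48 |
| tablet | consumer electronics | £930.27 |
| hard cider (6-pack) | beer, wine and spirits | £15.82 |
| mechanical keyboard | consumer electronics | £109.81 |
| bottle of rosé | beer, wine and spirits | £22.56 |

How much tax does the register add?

£140.98

Wall clock £49.66: other taxable items → 9.5% → £4.7177
Sparkling wine £35.01: beer, wine and spirits → 10.75% → £3.763575
Spiral notebook £4.55: other taxable items → 9.5% → £0.43225
Umbrella £24.48: other taxable items → 9.5% → £2.3256
Tablet £930.27: consumer electronics → 8.5% + 4% surcharge = 12.5% → £116.28375
Hard cider (6-pack) £15.82: beer, wine and spirits → 10.75% → £1.70065
Mechanical keyboard £109.81: consumer electronics → 8.5% → £9.33385
Bottle of rosé £22.56: beer, wine and spirits → 10.75% → £2.4252
Unrounded tax sum = £140.982575 → £140.98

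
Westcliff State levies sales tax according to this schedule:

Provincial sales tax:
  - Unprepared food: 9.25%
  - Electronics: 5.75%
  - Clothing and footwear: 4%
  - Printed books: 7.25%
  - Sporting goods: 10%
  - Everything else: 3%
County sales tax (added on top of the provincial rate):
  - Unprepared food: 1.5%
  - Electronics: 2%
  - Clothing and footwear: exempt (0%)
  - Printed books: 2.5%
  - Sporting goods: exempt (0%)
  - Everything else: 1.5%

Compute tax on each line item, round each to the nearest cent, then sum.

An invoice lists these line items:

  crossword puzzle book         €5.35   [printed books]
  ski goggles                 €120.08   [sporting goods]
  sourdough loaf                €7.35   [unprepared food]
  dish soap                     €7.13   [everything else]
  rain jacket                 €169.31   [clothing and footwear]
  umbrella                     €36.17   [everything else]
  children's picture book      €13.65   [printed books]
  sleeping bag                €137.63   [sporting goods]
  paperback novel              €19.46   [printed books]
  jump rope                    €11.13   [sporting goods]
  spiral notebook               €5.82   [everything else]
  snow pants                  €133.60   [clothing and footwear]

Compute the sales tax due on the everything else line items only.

Dish soap €7.13: everything else → 3% + 1.5% county = 4.5% → €0.32
Umbrella €36.17: everything else → 3% + 1.5% county = 4.5% → €1.63
Spiral notebook €5.82: everything else → 3% + 1.5% county = 4.5% → €0.26
Tax on everything else = €0.32 + €1.63 + €0.26 = €2.21

€2.21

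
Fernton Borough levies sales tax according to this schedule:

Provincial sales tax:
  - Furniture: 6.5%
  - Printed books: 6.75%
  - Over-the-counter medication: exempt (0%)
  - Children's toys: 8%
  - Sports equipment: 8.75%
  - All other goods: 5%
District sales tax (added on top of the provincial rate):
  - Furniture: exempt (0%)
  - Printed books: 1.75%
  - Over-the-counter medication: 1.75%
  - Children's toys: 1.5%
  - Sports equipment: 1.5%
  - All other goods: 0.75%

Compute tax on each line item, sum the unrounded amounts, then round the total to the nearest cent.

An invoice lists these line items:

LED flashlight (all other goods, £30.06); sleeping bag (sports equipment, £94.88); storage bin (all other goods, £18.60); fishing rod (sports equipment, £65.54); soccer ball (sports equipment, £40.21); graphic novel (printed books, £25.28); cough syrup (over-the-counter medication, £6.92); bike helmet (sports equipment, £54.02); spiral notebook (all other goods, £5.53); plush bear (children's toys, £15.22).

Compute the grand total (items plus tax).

LED flashlight £30.06: all other goods → 5% + 0.75% district = 5.75% → £1.72845
Sleeping bag £94.88: sports equipment → 8.75% + 1.5% district = 10.25% → £9.7252
Storage bin £18.60: all other goods → 5% + 0.75% district = 5.75% → £1.0695
Fishing rod £65.54: sports equipment → 8.75% + 1.5% district = 10.25% → £6.71785
Soccer ball £40.21: sports equipment → 8.75% + 1.5% district = 10.25% → £4.121525
Graphic novel £25.28: printed books → 6.75% + 1.75% district = 8.5% → £2.1488
Cough syrup £6.92: over-the-counter medication → 0% + 1.75% district = 1.75% → £0.1211
Bike helmet £54.02: sports equipment → 8.75% + 1.5% district = 10.25% → £5.53705
Spiral notebook £5.53: all other goods → 5% + 0.75% district = 5.75% → £0.317975
Plush bear £15.22: children's toys → 8% + 1.5% district = 9.5% → £1.4459
Subtotal = £356.26; unrounded tax = £32.93335 → £32.93; total due = £389.19

£389.19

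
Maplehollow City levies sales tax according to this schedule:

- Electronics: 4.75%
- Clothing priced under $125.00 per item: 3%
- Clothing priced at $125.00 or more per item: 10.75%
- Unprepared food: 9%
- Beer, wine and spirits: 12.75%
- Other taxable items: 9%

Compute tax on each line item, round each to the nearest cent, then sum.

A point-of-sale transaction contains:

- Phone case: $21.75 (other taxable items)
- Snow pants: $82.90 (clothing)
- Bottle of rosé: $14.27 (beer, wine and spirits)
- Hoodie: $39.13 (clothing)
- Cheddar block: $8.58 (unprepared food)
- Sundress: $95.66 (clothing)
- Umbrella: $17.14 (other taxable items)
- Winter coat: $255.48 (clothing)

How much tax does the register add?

Phone case $21.75: other taxable items → 9% → $1.96
Snow pants $82.90: clothing, under $125.00 → 3% → $2.49
Bottle of rosé $14.27: beer, wine and spirits → 12.75% → $1.82
Hoodie $39.13: clothing, under $125.00 → 3% → $1.17
Cheddar block $8.58: unprepared food → 9% → $0.77
Sundress $95.66: clothing, under $125.00 → 3% → $2.87
Umbrella $17.14: other taxable items → 9% → $1.54
Winter coat $255.48: clothing, $125.00 or more → 10.75% → $27.46
Total tax = $1.96 + $2.49 + $1.82 + $1.17 + $0.77 + $2.87 + $1.54 + $27.46 = $40.08

$40.08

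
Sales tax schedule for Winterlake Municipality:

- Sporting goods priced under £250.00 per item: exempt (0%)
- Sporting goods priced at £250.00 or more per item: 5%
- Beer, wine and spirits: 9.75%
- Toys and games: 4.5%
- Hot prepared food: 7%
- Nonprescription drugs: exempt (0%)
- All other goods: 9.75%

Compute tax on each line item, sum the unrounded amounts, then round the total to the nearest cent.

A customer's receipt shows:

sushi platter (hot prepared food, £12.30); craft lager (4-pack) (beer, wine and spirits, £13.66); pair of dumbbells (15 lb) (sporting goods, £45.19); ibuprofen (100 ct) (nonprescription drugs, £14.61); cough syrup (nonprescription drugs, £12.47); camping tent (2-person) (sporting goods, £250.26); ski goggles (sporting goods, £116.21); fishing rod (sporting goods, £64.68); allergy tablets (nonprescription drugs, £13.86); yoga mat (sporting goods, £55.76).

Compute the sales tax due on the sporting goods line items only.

£12.51

Pair of dumbbells (15 lb) £45.19: sporting goods, under £250.00 → 0% → £0.00
Camping tent (2-person) £250.26: sporting goods, £250.00 or more → 5% → £12.513
Ski goggles £116.21: sporting goods, under £250.00 → 0% → £0.00
Fishing rod £64.68: sporting goods, under £250.00 → 0% → £0.00
Yoga mat £55.76: sporting goods, under £250.00 → 0% → £0.00
Tax on sporting goods: unrounded sum = £12.513 → £12.51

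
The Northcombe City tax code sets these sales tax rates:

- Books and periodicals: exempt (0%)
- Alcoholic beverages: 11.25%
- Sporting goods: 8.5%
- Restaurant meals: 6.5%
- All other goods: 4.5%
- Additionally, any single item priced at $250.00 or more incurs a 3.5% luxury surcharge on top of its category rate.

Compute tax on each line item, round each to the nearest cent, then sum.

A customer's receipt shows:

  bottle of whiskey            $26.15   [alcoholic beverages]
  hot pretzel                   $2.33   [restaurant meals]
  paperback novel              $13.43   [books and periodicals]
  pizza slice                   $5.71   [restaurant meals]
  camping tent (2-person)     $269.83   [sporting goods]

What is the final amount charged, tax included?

Bottle of whiskey $26.15: alcoholic beverages → 11.25% → $2.94
Hot pretzel $2.33: restaurant meals → 6.5% → $0.15
Paperback novel $13.43: books and periodicals → 0% → $0.00
Pizza slice $5.71: restaurant meals → 6.5% → $0.37
Camping tent (2-person) $269.83: sporting goods → 8.5% + 3.5% surcharge = 12% → $32.38
Subtotal = $317.45; tax = $35.84; total due = $353.29

$353.29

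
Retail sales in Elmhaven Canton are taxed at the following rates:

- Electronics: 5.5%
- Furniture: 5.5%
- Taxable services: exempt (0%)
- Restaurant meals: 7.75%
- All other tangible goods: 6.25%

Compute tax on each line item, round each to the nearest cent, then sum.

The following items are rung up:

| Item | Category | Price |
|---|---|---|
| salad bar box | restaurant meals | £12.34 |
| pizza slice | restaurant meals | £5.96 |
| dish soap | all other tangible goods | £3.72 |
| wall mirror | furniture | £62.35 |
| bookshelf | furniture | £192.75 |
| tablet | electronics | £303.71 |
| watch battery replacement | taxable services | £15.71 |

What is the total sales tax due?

Salad bar box £12.34: restaurant meals → 7.75% → £0.96
Pizza slice £5.96: restaurant meals → 7.75% → £0.46
Dish soap £3.72: all other tangible goods → 6.25% → £0.23
Wall mirror £62.35: furniture → 5.5% → £3.43
Bookshelf £192.75: furniture → 5.5% → £10.60
Tablet £303.71: electronics → 5.5% → £16.70
Watch battery replacement £15.71: taxable services → 0% → £0.00
Total tax = £0.96 + £0.46 + £0.23 + £3.43 + £10.60 + £16.70 = £32.38

£32.38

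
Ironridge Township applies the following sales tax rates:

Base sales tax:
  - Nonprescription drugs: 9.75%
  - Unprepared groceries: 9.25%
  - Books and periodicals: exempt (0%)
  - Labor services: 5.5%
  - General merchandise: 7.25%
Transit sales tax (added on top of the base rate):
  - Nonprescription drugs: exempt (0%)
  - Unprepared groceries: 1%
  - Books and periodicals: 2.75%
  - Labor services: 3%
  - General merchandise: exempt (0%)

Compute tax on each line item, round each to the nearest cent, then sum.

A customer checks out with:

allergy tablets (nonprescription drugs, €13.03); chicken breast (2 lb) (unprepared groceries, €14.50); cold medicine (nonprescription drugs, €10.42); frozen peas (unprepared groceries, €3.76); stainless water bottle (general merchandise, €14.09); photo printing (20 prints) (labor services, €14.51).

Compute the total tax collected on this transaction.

Allergy tablets €13.03: nonprescription drugs → 9.75% + 0% transit = 9.75% → €1.27
Chicken breast (2 lb) €14.50: unprepared groceries → 9.25% + 1% transit = 10.25% → €1.49
Cold medicine €10.42: nonprescription drugs → 9.75% + 0% transit = 9.75% → €1.02
Frozen peas €3.76: unprepared groceries → 9.25% + 1% transit = 10.25% → €0.39
Stainless water bottle €14.09: general merchandise → 7.25% + 0% transit = 7.25% → €1.02
Photo printing (20 prints) €14.51: labor services → 5.5% + 3% transit = 8.5% → €1.23
Total tax = €1.27 + €1.49 + €1.02 + €0.39 + €1.02 + €1.23 = €6.42

€6.42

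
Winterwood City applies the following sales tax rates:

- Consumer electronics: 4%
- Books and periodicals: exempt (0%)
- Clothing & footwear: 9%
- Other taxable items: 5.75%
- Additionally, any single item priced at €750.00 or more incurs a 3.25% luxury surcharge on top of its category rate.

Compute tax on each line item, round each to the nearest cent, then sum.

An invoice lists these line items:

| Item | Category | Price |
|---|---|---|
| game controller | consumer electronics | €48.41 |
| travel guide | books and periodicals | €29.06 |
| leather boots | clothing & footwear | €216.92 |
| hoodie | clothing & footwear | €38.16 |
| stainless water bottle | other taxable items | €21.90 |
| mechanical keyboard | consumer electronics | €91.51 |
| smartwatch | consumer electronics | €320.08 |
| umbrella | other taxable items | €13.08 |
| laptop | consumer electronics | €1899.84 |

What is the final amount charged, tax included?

€2860.06

Game controller €48.41: consumer electronics → 4% → €1.94
Travel guide €29.06: books and periodicals → 0% → €0.00
Leather boots €216.92: clothing & footwear → 9% → €19.52
Hoodie €38.16: clothing & footwear → 9% → €3.43
Stainless water bottle €21.90: other taxable items → 5.75% → €1.26
Mechanical keyboard €91.51: consumer electronics → 4% → €3.66
Smartwatch €320.08: consumer electronics → 4% → €12.80
Umbrella €13.08: other taxable items → 5.75% → €0.75
Laptop €1899.84: consumer electronics → 4% + 3.25% surcharge = 7.25% → €137.74
Subtotal = €2678.96; tax = €181.10; total due = €2860.06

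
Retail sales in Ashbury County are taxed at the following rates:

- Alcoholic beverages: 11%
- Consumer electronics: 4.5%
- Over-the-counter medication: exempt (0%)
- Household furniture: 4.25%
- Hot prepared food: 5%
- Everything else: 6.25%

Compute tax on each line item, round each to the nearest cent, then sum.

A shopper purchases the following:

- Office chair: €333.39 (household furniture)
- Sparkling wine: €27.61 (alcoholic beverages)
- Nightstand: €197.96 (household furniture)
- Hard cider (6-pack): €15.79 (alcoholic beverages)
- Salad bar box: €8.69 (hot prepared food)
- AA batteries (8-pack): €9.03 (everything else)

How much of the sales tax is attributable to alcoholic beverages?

Sparkling wine €27.61: alcoholic beverages → 11% → €3.04
Hard cider (6-pack) €15.79: alcoholic beverages → 11% → €1.74
Tax on alcoholic beverages = €3.04 + €1.74 = €4.78

€4.78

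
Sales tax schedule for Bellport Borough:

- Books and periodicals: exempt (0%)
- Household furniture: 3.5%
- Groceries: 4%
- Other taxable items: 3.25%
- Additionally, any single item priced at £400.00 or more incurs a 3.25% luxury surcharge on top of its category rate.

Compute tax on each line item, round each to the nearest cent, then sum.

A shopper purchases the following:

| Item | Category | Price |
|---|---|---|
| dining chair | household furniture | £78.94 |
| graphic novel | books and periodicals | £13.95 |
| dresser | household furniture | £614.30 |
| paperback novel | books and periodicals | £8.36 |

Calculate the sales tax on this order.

£44.23

Dining chair £78.94: household furniture → 3.5% → £2.76
Graphic novel £13.95: books and periodicals → 0% → £0.00
Dresser £614.30: household furniture → 3.5% + 3.25% surcharge = 6.75% → £41.47
Paperback novel £8.36: books and periodicals → 0% → £0.00
Total tax = £2.76 + £41.47 = £44.23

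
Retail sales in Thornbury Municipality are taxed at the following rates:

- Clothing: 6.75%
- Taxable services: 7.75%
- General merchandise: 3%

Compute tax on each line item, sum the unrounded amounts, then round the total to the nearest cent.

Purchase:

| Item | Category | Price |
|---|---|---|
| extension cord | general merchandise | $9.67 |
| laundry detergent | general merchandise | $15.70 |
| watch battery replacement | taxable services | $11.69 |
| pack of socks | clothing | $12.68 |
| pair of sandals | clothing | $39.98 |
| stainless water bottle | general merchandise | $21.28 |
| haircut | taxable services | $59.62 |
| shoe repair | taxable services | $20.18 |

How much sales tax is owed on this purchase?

$12.04

Extension cord $9.67: general merchandise → 3% → $0.2901
Laundry detergent $15.70: general merchandise → 3% → $0.471
Watch battery replacement $11.69: taxable services → 7.75% → $0.905975
Pack of socks $12.68: clothing → 6.75% → $0.8559
Pair of sandals $39.98: clothing → 6.75% → $2.69865
Stainless water bottle $21.28: general merchandise → 3% → $0.6384
Haircut $59.62: taxable services → 7.75% → $4.62055
Shoe repair $20.18: taxable services → 7.75% → $1.56395
Unrounded tax sum = $12.044525 → $12.04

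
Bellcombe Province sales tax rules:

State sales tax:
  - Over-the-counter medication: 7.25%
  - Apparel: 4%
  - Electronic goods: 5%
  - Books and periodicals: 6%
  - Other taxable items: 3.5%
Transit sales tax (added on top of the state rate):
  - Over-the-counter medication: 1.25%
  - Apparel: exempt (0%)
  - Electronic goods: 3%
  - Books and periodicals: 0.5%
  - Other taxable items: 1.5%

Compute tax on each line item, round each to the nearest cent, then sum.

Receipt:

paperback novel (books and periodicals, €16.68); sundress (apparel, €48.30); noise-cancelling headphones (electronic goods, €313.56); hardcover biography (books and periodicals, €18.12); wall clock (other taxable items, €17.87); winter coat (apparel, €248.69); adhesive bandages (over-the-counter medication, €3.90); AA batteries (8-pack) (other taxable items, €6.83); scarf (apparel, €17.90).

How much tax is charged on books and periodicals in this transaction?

Paperback novel €16.68: books and periodicals → 6% + 0.5% transit = 6.5% → €1.08
Hardcover biography €18.12: books and periodicals → 6% + 0.5% transit = 6.5% → €1.18
Tax on books and periodicals = €1.08 + €1.18 = €2.26

€2.26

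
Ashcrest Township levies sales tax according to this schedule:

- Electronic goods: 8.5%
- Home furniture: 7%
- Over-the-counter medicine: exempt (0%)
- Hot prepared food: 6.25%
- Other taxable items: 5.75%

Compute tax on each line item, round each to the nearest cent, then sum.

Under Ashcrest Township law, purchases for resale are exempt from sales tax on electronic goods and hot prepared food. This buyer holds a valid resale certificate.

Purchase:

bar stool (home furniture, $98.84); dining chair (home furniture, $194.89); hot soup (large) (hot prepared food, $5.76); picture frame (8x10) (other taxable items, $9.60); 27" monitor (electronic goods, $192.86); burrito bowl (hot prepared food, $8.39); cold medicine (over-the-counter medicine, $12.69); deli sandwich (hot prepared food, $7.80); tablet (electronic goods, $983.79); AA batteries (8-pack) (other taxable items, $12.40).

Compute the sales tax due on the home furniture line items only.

$20.56

Bar stool $98.84: home furniture → 7% → $6.92
Dining chair $194.89: home furniture → 7% → $13.64
Tax on home furniture = $6.92 + $13.64 = $20.56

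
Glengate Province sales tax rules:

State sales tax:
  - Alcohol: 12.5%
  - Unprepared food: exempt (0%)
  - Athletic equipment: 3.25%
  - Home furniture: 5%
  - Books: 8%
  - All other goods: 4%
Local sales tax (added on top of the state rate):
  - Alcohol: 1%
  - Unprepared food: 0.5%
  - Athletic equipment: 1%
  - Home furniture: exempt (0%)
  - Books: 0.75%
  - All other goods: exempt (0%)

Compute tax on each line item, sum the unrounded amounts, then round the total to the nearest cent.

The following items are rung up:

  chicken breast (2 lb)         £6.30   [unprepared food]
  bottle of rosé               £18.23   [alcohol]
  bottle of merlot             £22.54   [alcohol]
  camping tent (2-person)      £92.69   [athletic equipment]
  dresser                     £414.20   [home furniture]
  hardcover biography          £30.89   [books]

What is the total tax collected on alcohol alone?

£5.50

Bottle of rosé £18.23: alcohol → 12.5% + 1% local = 13.5% → £2.46105
Bottle of merlot £22.54: alcohol → 12.5% + 1% local = 13.5% → £3.0429
Tax on alcohol: unrounded sum = £5.50395 → £5.50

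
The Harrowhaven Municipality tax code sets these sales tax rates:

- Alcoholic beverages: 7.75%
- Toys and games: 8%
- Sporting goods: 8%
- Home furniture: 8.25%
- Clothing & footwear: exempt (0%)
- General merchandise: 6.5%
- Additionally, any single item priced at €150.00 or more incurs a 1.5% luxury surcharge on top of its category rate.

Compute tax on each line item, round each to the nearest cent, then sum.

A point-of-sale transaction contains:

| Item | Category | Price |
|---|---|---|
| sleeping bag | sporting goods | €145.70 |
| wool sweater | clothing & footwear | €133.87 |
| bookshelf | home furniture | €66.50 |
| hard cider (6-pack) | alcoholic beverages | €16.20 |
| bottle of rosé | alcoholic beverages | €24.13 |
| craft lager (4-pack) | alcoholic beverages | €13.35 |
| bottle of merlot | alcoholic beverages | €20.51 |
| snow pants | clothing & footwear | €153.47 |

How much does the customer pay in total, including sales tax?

€598.93

Sleeping bag €145.70: sporting goods → 8% → €11.66
Wool sweater €133.87: clothing & footwear → 0% → €0.00
Bookshelf €66.50: home furniture → 8.25% → €5.49
Hard cider (6-pack) €16.20: alcoholic beverages → 7.75% → €1.26
Bottle of rosé €24.13: alcoholic beverages → 7.75% → €1.87
Craft lager (4-pack) €13.35: alcoholic beverages → 7.75% → €1.03
Bottle of merlot €20.51: alcoholic beverages → 7.75% → €1.59
Snow pants €153.47: clothing & footwear → 0% + 1.5% surcharge = 1.5% → €2.30
Subtotal = €573.73; tax = €25.20; total due = €598.93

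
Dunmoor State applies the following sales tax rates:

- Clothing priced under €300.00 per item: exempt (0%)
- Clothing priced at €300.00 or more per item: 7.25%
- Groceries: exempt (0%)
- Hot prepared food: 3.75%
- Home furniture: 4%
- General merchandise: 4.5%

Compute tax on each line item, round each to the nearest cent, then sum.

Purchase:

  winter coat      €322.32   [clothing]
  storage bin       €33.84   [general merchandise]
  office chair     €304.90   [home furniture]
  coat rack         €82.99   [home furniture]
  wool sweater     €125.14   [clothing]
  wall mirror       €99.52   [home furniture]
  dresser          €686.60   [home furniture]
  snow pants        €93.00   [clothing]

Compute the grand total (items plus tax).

Winter coat €322.32: clothing, €300.00 or more → 7.25% → €23.37
Storage bin €33.84: general merchandise → 4.5% → €1.52
Office chair €304.90: home furniture → 4% → €12.20
Coat rack €82.99: home furniture → 4% → €3.32
Wool sweater €125.14: clothing, under €300.00 → 0% → €0.00
Wall mirror €99.52: home furniture → 4% → €3.98
Dresser €686.60: home furniture → 4% → €27.46
Snow pants €93.00: clothing, under €300.00 → 0% → €0.00
Subtotal = €1748.31; tax = €71.85; total due = €1820.16

€1820.16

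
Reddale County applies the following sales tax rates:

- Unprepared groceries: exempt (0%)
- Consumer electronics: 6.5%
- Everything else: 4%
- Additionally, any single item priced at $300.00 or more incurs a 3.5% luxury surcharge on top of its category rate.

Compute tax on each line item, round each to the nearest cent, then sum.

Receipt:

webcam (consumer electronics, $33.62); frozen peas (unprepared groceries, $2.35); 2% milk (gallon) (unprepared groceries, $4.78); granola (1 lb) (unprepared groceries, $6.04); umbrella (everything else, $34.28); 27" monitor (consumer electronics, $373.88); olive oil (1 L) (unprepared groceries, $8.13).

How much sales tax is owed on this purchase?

$40.95

Webcam $33.62: consumer electronics → 6.5% → $2.19
Frozen peas $2.35: unprepared groceries → 0% → $0.00
2% milk (gallon) $4.78: unprepared groceries → 0% → $0.00
Granola (1 lb) $6.04: unprepared groceries → 0% → $0.00
Umbrella $34.28: everything else → 4% → $1.37
27" monitor $373.88: consumer electronics → 6.5% + 3.5% surcharge = 10% → $37.39
Olive oil (1 L) $8.13: unprepared groceries → 0% → $0.00
Total tax = $2.19 + $1.37 + $37.39 = $40.95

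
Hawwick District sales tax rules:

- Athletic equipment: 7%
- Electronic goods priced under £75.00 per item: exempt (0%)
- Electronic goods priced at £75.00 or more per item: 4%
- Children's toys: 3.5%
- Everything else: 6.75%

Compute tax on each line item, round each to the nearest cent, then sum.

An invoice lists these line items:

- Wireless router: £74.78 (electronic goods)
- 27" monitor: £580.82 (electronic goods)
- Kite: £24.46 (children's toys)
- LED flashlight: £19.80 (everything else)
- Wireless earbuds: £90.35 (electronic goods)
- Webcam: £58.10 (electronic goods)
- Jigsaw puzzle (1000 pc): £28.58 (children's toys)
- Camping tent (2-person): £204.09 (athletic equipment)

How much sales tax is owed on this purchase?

£44.33

Wireless router £74.78: electronic goods, under £75.00 → 0% → £0.00
27" monitor £580.82: electronic goods, £75.00 or more → 4% → £23.23
Kite £24.46: children's toys → 3.5% → £0.86
LED flashlight £19.80: everything else → 6.75% → £1.34
Wireless earbuds £90.35: electronic goods, £75.00 or more → 4% → £3.61
Webcam £58.10: electronic goods, under £75.00 → 0% → £0.00
Jigsaw puzzle (1000 pc) £28.58: children's toys → 3.5% → £1.00
Camping tent (2-person) £204.09: athletic equipment → 7% → £14.29
Total tax = £23.23 + £0.86 + £1.34 + £3.61 + £1.00 + £14.29 = £44.33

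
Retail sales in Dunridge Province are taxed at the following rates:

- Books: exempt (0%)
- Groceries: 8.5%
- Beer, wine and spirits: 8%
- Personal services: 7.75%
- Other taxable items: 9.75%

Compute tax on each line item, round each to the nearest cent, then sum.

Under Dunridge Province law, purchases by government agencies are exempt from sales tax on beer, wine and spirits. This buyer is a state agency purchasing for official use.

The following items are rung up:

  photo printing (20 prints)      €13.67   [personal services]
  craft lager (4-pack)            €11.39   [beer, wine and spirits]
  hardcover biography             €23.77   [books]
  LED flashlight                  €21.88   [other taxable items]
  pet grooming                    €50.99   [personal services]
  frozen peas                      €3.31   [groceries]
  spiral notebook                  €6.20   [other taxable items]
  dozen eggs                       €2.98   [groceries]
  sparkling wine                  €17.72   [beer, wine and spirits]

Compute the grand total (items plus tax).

Photo printing (20 prints) €13.67: personal services → 7.75% → €1.06
Craft lager (4-pack) €11.39: beer, wine and spirits, buyer-exempt → 0% → €0.00
Hardcover biography €23.77: books → 0% → €0.00
LED flashlight €21.88: other taxable items → 9.75% → €2.13
Pet grooming €50.99: personal services → 7.75% → €3.95
Frozen peas €3.31: groceries → 8.5% → €0.28
Spiral notebook €6.20: other taxable items → 9.75% → €0.60
Dozen eggs €2.98: groceries → 8.5% → €0.25
Sparkling wine €17.72: beer, wine and spirits, buyer-exempt → 0% → €0.00
Subtotal = €151.91; tax = €8.27; total due = €160.18

€160.18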